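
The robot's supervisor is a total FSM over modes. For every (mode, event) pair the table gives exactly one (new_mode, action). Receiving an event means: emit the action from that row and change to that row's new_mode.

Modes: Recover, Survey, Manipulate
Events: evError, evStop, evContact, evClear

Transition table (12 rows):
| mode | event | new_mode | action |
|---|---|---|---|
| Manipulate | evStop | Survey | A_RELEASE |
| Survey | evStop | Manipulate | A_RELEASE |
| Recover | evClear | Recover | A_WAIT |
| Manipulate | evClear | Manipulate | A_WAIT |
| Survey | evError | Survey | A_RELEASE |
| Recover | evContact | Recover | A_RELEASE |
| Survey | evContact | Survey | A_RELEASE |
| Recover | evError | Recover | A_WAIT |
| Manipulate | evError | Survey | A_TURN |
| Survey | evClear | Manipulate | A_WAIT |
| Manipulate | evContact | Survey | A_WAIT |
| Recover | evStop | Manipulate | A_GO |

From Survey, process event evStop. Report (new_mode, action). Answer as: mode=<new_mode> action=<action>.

mode=Manipulate action=A_RELEASE

current mode = Survey; filter table to that mode:
  (Survey, evStop) → (Manipulate, A_RELEASE)  ← event matches
  (Survey, evError) → (Survey, A_RELEASE)
  (Survey, evContact) → (Survey, A_RELEASE)
  (Survey, evClear) → (Manipulate, A_WAIT)
event = evStop selects (Manipulate, A_RELEASE)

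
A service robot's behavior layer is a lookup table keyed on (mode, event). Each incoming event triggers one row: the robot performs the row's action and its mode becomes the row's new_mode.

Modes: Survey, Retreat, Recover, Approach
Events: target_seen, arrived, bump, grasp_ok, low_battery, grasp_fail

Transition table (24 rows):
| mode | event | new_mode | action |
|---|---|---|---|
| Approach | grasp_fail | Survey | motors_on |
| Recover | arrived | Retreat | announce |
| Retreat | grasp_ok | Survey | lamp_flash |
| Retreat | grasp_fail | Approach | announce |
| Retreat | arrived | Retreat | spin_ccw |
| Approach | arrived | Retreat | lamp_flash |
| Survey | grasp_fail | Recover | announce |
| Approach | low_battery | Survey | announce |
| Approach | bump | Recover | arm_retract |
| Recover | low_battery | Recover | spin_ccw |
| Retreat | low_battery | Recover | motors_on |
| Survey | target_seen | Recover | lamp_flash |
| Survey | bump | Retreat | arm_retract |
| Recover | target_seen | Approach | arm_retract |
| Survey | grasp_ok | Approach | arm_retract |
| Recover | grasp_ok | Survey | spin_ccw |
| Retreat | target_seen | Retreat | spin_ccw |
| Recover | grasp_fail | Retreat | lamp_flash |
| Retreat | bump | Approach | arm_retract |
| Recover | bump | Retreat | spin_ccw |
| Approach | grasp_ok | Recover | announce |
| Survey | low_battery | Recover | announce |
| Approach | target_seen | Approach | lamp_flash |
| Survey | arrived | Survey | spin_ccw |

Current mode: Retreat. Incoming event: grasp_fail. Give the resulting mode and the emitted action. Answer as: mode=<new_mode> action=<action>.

current mode = Retreat; filter table to that mode:
  (Retreat, grasp_ok) → (Survey, lamp_flash)
  (Retreat, grasp_fail) → (Approach, announce)  ← event matches
  (Retreat, arrived) → (Retreat, spin_ccw)
  (Retreat, low_battery) → (Recover, motors_on)
  (Retreat, target_seen) → (Retreat, spin_ccw)
  (Retreat, bump) → (Approach, arm_retract)
event = grasp_fail selects (Approach, announce)

mode=Approach action=announce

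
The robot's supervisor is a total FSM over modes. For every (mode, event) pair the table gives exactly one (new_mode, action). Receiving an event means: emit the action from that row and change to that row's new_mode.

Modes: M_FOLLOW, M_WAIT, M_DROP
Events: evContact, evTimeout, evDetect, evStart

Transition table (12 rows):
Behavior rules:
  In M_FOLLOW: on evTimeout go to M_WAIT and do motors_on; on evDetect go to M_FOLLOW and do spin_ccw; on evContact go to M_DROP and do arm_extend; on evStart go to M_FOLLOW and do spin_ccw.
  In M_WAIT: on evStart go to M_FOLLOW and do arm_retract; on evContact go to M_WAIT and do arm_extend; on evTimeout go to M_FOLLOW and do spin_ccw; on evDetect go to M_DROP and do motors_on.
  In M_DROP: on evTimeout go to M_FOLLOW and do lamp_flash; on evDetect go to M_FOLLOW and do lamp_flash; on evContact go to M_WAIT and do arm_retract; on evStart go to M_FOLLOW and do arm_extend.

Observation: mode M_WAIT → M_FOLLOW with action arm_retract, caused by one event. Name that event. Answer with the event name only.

try evContact: (M_WAIT, evContact) → (M_WAIT, arm_extend)
try evTimeout: (M_WAIT, evTimeout) → (M_FOLLOW, spin_ccw)
try evDetect: (M_WAIT, evDetect) → (M_DROP, motors_on)
try evStart: (M_WAIT, evStart) → (M_FOLLOW, arm_retract)  ← matches

evStart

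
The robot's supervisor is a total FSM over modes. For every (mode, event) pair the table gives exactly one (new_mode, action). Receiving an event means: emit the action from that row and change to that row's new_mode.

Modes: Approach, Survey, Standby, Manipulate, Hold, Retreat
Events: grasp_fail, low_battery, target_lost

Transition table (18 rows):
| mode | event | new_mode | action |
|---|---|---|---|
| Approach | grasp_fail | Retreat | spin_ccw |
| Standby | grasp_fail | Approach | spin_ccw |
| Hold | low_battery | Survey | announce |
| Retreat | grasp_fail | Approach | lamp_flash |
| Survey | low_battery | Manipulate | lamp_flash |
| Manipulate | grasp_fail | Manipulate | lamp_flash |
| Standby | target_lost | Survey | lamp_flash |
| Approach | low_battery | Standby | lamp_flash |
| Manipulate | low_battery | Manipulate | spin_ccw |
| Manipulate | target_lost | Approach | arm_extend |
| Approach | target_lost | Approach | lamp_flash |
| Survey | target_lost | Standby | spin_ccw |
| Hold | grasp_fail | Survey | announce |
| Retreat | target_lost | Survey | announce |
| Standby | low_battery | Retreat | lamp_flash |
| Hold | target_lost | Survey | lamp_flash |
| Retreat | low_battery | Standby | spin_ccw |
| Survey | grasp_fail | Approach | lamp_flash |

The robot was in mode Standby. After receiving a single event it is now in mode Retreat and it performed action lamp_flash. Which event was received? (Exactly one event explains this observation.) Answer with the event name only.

low_battery

try grasp_fail: (Standby, grasp_fail) → (Approach, spin_ccw)
try low_battery: (Standby, low_battery) → (Retreat, lamp_flash)  ← matches
try target_lost: (Standby, target_lost) → (Survey, lamp_flash)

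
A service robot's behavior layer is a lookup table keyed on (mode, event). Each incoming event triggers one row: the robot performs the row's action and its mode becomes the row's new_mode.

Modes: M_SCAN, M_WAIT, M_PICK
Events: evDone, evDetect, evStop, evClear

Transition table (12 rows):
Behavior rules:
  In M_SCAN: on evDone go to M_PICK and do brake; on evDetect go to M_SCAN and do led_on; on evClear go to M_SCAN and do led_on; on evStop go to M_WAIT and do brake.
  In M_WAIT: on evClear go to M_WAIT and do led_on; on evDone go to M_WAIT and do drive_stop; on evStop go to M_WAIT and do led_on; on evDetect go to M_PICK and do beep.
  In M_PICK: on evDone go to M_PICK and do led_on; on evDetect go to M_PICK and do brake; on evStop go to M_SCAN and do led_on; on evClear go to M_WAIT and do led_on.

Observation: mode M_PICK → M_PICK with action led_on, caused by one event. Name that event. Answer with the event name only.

evDone

try evDone: (M_PICK, evDone) → (M_PICK, led_on)  ← matches
try evDetect: (M_PICK, evDetect) → (M_PICK, brake)
try evStop: (M_PICK, evStop) → (M_SCAN, led_on)
try evClear: (M_PICK, evClear) → (M_WAIT, led_on)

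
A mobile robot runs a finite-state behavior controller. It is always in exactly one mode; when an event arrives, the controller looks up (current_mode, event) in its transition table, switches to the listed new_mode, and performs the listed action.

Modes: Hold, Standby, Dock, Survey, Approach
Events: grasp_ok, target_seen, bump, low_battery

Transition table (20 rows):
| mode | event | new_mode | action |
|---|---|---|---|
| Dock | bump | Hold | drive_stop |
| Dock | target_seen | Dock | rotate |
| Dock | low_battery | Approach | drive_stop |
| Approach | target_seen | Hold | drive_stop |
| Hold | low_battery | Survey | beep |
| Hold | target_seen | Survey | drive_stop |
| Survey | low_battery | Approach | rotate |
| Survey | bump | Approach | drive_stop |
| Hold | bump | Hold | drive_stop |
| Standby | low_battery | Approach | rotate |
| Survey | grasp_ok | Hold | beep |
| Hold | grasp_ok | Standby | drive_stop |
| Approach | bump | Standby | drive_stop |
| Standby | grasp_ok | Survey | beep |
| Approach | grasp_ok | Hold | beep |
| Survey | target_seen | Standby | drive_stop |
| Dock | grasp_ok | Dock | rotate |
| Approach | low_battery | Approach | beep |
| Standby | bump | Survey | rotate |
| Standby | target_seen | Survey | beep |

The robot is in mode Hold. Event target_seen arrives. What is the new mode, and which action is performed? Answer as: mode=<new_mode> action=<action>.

mode=Survey action=drive_stop

current mode = Hold; filter table to that mode:
  (Hold, low_battery) → (Survey, beep)
  (Hold, target_seen) → (Survey, drive_stop)  ← event matches
  (Hold, bump) → (Hold, drive_stop)
  (Hold, grasp_ok) → (Standby, drive_stop)
event = target_seen selects (Survey, drive_stop)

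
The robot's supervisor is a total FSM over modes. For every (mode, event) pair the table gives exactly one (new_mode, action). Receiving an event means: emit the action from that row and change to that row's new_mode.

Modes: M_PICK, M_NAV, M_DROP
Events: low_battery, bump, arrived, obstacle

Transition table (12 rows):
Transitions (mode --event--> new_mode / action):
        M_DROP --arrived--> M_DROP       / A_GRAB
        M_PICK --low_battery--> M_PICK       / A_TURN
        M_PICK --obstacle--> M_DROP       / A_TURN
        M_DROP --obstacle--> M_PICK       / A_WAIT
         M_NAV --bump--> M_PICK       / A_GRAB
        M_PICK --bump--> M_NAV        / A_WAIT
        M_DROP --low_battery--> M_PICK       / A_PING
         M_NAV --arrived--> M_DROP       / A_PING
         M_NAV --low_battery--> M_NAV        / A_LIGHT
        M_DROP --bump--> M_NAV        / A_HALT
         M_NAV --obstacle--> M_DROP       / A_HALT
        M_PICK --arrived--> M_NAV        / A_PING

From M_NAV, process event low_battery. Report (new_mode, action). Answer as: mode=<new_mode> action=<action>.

mode=M_NAV action=A_LIGHT

current mode = M_NAV; filter table to that mode:
  (M_NAV, bump) → (M_PICK, A_GRAB)
  (M_NAV, arrived) → (M_DROP, A_PING)
  (M_NAV, low_battery) → (M_NAV, A_LIGHT)  ← event matches
  (M_NAV, obstacle) → (M_DROP, A_HALT)
event = low_battery selects (M_NAV, A_LIGHT)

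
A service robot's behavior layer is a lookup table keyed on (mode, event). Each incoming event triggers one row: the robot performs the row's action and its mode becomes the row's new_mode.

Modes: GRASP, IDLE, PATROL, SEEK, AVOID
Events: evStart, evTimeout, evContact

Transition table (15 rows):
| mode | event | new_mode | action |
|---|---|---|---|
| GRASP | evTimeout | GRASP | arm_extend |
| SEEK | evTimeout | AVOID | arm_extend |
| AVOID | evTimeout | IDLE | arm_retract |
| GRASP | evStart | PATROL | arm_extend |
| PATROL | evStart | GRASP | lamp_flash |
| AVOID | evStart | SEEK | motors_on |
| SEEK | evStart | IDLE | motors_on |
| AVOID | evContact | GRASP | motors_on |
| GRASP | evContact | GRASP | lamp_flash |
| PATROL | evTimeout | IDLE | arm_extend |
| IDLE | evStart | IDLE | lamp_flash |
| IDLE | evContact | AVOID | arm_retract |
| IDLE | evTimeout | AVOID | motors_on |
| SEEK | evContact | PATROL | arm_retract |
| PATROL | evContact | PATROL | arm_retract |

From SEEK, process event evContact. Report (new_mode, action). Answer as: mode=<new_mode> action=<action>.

current mode = SEEK; filter table to that mode:
  (SEEK, evTimeout) → (AVOID, arm_extend)
  (SEEK, evStart) → (IDLE, motors_on)
  (SEEK, evContact) → (PATROL, arm_retract)  ← event matches
event = evContact selects (PATROL, arm_retract)

mode=PATROL action=arm_retract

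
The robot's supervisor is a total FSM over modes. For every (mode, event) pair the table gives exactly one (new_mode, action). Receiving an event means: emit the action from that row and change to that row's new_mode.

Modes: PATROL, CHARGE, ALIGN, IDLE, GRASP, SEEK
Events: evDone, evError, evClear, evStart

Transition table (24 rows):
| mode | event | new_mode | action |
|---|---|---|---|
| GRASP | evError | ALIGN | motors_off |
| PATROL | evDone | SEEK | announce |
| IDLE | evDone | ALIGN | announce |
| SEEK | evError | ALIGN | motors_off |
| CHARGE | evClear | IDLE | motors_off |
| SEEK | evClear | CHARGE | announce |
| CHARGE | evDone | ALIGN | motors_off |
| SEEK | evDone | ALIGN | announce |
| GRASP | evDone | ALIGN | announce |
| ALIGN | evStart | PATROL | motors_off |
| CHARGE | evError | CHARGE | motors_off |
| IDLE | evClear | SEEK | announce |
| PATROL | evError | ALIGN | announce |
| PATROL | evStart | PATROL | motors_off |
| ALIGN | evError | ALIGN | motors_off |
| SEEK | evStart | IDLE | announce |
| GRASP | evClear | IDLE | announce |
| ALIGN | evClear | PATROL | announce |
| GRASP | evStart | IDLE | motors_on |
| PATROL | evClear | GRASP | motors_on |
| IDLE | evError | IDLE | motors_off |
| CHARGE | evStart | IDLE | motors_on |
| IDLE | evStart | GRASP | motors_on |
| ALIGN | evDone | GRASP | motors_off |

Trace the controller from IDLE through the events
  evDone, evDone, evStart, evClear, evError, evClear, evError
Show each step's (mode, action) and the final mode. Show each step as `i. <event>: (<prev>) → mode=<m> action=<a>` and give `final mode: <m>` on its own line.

final mode: ALIGN

1. evDone: (IDLE) → mode=ALIGN action=announce
2. evDone: (ALIGN) → mode=GRASP action=motors_off
3. evStart: (GRASP) → mode=IDLE action=motors_on
4. evClear: (IDLE) → mode=SEEK action=announce
5. evError: (SEEK) → mode=ALIGN action=motors_off
6. evClear: (ALIGN) → mode=PATROL action=announce
7. evError: (PATROL) → mode=ALIGN action=announce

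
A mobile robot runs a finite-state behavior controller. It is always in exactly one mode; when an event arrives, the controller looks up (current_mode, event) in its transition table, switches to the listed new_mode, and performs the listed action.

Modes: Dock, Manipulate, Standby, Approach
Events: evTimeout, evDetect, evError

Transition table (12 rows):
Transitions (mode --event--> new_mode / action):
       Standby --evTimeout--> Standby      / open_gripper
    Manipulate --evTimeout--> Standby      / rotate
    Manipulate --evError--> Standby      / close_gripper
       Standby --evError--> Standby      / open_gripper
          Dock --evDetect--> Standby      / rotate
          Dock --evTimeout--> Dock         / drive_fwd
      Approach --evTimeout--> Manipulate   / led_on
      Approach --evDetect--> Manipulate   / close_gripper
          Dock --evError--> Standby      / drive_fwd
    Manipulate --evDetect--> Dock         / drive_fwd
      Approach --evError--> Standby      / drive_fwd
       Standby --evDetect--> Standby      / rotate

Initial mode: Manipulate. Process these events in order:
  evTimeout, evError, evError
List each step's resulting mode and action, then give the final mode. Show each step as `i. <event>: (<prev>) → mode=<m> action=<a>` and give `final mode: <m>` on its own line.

1. evTimeout: (Manipulate) → mode=Standby action=rotate
2. evError: (Standby) → mode=Standby action=open_gripper
3. evError: (Standby) → mode=Standby action=open_gripper

final mode: Standby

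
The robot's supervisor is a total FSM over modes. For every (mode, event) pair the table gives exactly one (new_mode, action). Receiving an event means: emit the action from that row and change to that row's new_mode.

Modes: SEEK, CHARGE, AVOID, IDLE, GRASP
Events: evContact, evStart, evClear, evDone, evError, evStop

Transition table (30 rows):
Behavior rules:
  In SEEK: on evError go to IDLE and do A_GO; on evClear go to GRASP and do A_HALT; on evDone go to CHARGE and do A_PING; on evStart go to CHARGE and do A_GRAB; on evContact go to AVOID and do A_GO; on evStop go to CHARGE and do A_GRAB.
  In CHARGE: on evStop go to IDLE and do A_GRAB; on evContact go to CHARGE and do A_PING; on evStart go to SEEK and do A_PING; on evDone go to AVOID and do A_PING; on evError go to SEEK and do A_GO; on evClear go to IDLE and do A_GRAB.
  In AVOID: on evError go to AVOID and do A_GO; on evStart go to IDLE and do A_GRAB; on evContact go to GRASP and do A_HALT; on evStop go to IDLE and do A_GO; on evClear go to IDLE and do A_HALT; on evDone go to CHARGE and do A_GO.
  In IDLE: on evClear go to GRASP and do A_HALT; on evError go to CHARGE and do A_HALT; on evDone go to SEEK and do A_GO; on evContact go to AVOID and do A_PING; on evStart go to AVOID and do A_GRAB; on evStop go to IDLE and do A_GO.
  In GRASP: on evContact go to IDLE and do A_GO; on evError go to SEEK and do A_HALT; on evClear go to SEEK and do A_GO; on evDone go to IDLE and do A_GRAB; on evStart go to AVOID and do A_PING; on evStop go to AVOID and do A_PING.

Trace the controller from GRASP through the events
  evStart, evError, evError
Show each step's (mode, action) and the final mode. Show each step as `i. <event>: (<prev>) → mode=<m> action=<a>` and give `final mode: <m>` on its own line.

1. evStart: (GRASP) → mode=AVOID action=A_PING
2. evError: (AVOID) → mode=AVOID action=A_GO
3. evError: (AVOID) → mode=AVOID action=A_GO

final mode: AVOID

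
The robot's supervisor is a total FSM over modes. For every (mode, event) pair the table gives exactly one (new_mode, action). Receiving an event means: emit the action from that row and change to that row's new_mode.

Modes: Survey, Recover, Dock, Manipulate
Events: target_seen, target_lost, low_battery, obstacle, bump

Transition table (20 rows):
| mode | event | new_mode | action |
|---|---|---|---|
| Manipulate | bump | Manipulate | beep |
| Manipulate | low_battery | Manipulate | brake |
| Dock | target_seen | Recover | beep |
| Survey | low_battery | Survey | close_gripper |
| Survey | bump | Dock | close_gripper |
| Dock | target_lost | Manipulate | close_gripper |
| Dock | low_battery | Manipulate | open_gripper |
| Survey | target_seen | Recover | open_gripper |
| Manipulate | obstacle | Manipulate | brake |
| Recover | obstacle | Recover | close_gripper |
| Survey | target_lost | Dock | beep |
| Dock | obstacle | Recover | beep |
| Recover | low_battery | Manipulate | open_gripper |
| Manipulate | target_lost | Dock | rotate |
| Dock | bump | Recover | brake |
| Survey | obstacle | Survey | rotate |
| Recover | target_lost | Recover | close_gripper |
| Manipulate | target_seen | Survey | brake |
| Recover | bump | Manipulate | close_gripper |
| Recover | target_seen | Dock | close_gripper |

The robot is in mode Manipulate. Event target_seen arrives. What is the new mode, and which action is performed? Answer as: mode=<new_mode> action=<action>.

current mode = Manipulate; filter table to that mode:
  (Manipulate, bump) → (Manipulate, beep)
  (Manipulate, low_battery) → (Manipulate, brake)
  (Manipulate, obstacle) → (Manipulate, brake)
  (Manipulate, target_lost) → (Dock, rotate)
  (Manipulate, target_seen) → (Survey, brake)  ← event matches
event = target_seen selects (Survey, brake)

mode=Survey action=brake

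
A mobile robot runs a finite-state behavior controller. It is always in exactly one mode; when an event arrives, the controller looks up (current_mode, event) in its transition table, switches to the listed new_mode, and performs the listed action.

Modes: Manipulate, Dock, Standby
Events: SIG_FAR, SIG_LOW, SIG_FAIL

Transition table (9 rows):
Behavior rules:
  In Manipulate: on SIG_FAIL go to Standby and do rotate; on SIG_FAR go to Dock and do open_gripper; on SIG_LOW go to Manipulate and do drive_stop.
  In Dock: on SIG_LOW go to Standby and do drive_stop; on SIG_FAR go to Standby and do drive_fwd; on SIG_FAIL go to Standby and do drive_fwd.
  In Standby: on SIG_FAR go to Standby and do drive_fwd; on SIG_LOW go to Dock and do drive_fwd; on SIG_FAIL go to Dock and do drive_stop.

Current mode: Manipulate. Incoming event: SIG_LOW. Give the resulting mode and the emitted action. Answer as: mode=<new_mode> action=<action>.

mode=Manipulate action=drive_stop

current mode = Manipulate; filter table to that mode:
  (Manipulate, SIG_FAIL) → (Standby, rotate)
  (Manipulate, SIG_FAR) → (Dock, open_gripper)
  (Manipulate, SIG_LOW) → (Manipulate, drive_stop)  ← event matches
event = SIG_LOW selects (Manipulate, drive_stop)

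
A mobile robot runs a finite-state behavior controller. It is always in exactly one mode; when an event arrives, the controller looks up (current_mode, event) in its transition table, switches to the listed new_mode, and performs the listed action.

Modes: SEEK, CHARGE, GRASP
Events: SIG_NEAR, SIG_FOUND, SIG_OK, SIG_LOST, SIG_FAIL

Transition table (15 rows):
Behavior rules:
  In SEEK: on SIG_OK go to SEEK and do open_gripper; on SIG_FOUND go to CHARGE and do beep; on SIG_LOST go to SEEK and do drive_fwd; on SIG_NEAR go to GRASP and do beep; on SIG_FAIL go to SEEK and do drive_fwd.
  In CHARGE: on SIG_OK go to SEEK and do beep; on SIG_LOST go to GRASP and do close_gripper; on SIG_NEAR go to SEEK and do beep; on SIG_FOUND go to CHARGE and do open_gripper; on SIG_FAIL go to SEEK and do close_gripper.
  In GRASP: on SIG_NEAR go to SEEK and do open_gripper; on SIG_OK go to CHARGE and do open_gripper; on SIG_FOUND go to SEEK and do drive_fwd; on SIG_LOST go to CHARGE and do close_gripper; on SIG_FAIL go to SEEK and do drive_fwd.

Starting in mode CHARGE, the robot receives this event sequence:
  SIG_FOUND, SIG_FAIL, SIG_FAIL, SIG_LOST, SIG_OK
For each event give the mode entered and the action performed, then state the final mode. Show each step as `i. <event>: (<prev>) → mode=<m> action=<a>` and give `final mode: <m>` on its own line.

final mode: SEEK

1. SIG_FOUND: (CHARGE) → mode=CHARGE action=open_gripper
2. SIG_FAIL: (CHARGE) → mode=SEEK action=close_gripper
3. SIG_FAIL: (SEEK) → mode=SEEK action=drive_fwd
4. SIG_LOST: (SEEK) → mode=SEEK action=drive_fwd
5. SIG_OK: (SEEK) → mode=SEEK action=open_gripper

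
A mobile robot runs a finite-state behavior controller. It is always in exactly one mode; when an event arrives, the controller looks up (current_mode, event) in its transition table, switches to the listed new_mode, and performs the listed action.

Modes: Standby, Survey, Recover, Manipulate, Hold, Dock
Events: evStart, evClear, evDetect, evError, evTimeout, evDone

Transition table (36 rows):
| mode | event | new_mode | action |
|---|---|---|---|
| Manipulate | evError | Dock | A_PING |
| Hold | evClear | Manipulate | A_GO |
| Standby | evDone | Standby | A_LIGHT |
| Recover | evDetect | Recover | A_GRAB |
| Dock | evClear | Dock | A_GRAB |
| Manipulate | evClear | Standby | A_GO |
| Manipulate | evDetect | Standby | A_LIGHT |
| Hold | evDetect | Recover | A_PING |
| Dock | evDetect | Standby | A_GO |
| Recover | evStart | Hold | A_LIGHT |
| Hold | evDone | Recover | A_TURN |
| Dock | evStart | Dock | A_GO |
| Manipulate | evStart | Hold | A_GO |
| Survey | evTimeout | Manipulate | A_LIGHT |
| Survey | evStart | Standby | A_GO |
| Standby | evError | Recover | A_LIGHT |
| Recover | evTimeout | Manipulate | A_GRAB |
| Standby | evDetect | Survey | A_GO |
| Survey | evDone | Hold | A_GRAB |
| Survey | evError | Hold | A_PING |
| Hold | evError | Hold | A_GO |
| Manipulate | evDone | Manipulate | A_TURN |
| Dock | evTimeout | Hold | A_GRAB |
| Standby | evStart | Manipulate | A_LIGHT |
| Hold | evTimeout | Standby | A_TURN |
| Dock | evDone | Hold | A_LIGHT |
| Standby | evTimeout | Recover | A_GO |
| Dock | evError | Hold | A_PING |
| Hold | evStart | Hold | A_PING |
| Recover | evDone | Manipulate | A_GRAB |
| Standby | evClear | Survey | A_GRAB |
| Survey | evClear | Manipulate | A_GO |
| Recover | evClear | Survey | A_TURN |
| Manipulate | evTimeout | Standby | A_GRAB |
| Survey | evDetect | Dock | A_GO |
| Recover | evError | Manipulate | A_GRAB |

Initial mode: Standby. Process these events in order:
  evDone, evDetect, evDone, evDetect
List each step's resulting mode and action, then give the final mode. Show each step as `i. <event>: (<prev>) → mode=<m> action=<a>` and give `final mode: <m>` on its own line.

1. evDone: (Standby) → mode=Standby action=A_LIGHT
2. evDetect: (Standby) → mode=Survey action=A_GO
3. evDone: (Survey) → mode=Hold action=A_GRAB
4. evDetect: (Hold) → mode=Recover action=A_PING

final mode: Recover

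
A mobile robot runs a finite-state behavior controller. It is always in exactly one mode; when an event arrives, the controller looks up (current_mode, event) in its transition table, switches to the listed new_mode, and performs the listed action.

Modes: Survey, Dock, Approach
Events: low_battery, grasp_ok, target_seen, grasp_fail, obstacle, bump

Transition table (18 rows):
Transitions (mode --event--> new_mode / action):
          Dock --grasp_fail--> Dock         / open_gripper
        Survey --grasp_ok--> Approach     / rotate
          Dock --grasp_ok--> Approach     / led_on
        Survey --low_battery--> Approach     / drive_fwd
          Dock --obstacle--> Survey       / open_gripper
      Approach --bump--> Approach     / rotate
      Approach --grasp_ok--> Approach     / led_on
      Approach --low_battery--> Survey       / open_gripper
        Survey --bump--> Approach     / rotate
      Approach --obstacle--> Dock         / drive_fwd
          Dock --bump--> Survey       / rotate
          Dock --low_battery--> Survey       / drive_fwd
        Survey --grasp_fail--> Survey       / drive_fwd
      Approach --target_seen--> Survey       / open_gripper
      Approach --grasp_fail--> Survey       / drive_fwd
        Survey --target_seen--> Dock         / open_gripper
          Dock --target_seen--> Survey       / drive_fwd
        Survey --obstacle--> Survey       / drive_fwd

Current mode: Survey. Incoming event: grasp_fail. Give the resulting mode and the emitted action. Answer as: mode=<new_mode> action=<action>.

current mode = Survey; filter table to that mode:
  (Survey, grasp_ok) → (Approach, rotate)
  (Survey, low_battery) → (Approach, drive_fwd)
  (Survey, bump) → (Approach, rotate)
  (Survey, grasp_fail) → (Survey, drive_fwd)  ← event matches
  (Survey, target_seen) → (Dock, open_gripper)
  (Survey, obstacle) → (Survey, drive_fwd)
event = grasp_fail selects (Survey, drive_fwd)

mode=Survey action=drive_fwd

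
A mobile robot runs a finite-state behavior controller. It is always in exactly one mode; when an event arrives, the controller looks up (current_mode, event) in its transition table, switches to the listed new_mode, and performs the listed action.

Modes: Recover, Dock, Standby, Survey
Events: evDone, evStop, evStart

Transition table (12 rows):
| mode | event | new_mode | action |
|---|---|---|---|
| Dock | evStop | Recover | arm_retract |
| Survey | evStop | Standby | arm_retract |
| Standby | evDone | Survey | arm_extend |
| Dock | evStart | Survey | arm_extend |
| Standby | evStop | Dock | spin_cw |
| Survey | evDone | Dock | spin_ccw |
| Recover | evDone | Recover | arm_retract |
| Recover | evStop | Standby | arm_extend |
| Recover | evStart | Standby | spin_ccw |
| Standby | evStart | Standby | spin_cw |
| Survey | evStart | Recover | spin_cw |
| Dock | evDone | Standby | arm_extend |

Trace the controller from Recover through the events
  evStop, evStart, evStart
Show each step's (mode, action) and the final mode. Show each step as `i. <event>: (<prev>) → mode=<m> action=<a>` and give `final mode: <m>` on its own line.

1. evStop: (Recover) → mode=Standby action=arm_extend
2. evStart: (Standby) → mode=Standby action=spin_cw
3. evStart: (Standby) → mode=Standby action=spin_cw

final mode: Standby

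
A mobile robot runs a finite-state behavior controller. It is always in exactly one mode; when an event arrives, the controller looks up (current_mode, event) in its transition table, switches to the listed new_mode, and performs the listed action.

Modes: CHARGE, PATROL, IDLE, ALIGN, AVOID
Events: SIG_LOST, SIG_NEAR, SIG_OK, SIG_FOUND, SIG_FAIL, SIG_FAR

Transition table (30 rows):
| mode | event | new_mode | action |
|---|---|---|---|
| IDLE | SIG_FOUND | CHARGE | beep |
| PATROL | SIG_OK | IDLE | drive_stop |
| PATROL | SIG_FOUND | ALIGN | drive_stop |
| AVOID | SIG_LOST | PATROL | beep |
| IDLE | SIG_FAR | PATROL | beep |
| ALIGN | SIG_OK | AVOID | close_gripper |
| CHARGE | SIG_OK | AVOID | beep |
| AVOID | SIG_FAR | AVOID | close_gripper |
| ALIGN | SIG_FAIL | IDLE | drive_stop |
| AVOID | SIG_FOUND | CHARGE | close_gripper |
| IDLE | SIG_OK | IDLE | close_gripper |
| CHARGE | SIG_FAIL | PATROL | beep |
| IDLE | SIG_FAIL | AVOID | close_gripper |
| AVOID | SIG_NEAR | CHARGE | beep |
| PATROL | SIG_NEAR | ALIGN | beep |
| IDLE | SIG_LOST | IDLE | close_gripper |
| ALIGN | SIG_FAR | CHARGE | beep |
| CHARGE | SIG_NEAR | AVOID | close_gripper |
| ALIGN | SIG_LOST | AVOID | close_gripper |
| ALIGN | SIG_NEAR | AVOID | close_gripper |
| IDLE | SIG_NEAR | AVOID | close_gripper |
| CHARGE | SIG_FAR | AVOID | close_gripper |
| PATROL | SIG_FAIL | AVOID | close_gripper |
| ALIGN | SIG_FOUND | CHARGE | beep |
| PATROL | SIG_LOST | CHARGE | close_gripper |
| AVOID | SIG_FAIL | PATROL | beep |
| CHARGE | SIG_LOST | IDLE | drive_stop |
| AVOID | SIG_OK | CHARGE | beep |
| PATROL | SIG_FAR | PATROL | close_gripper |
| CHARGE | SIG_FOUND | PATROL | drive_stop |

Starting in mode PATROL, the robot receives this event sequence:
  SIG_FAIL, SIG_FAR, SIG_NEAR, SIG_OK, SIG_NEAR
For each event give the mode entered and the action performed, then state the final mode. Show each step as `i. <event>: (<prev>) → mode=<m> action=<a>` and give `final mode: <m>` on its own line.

1. SIG_FAIL: (PATROL) → mode=AVOID action=close_gripper
2. SIG_FAR: (AVOID) → mode=AVOID action=close_gripper
3. SIG_NEAR: (AVOID) → mode=CHARGE action=beep
4. SIG_OK: (CHARGE) → mode=AVOID action=beep
5. SIG_NEAR: (AVOID) → mode=CHARGE action=beep

final mode: CHARGE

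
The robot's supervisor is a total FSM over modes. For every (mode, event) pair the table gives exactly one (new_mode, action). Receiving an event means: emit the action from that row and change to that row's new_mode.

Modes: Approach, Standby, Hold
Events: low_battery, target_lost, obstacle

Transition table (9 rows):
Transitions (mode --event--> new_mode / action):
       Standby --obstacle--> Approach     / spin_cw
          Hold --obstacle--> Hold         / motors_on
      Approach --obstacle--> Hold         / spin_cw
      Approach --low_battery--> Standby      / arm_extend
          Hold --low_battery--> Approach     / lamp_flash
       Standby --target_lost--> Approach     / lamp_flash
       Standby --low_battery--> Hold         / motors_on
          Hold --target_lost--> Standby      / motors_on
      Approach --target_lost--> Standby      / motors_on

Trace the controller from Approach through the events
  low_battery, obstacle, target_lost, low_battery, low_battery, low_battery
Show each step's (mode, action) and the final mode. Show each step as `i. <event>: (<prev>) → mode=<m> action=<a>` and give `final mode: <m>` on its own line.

final mode: Standby

1. low_battery: (Approach) → mode=Standby action=arm_extend
2. obstacle: (Standby) → mode=Approach action=spin_cw
3. target_lost: (Approach) → mode=Standby action=motors_on
4. low_battery: (Standby) → mode=Hold action=motors_on
5. low_battery: (Hold) → mode=Approach action=lamp_flash
6. low_battery: (Approach) → mode=Standby action=arm_extend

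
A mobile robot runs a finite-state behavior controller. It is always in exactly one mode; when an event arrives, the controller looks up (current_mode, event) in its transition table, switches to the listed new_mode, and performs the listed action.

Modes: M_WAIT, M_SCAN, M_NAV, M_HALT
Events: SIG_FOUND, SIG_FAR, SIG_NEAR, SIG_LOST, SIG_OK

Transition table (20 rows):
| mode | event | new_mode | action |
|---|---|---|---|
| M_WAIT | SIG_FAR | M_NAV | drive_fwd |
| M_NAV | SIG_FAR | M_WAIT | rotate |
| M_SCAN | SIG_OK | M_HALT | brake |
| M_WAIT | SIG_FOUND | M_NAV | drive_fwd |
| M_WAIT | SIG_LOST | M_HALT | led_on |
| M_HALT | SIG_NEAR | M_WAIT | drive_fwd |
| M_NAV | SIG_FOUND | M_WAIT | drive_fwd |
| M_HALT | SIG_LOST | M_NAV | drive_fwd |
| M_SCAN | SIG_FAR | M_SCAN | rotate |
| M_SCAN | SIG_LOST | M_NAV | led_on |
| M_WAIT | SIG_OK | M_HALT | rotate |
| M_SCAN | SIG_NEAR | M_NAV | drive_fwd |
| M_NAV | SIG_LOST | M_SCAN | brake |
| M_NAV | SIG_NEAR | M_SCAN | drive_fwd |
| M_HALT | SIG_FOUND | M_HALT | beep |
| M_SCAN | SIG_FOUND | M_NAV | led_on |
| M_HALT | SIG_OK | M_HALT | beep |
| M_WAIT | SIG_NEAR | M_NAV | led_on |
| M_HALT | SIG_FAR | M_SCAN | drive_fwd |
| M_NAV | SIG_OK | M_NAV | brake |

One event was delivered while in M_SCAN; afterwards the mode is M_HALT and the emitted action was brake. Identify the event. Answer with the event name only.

try SIG_FOUND: (M_SCAN, SIG_FOUND) → (M_NAV, led_on)
try SIG_FAR: (M_SCAN, SIG_FAR) → (M_SCAN, rotate)
try SIG_NEAR: (M_SCAN, SIG_NEAR) → (M_NAV, drive_fwd)
try SIG_LOST: (M_SCAN, SIG_LOST) → (M_NAV, led_on)
try SIG_OK: (M_SCAN, SIG_OK) → (M_HALT, brake)  ← matches

SIG_OK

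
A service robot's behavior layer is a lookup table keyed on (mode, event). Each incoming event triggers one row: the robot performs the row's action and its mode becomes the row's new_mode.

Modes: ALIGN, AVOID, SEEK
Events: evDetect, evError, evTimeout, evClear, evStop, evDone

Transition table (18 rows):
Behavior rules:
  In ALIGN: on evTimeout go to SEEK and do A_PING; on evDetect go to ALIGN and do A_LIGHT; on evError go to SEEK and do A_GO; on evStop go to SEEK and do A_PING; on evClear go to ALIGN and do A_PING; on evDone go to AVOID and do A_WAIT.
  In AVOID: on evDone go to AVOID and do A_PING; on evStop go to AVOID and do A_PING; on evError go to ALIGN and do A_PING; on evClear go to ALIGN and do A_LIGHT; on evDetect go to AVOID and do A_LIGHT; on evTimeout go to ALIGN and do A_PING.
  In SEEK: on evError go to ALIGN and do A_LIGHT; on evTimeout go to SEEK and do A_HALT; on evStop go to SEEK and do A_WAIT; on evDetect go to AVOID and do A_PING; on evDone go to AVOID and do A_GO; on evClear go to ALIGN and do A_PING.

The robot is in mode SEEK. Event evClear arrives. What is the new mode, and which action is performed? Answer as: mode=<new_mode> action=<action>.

current mode = SEEK; filter table to that mode:
  (SEEK, evError) → (ALIGN, A_LIGHT)
  (SEEK, evTimeout) → (SEEK, A_HALT)
  (SEEK, evStop) → (SEEK, A_WAIT)
  (SEEK, evDetect) → (AVOID, A_PING)
  (SEEK, evDone) → (AVOID, A_GO)
  (SEEK, evClear) → (ALIGN, A_PING)  ← event matches
event = evClear selects (ALIGN, A_PING)

mode=ALIGN action=A_PING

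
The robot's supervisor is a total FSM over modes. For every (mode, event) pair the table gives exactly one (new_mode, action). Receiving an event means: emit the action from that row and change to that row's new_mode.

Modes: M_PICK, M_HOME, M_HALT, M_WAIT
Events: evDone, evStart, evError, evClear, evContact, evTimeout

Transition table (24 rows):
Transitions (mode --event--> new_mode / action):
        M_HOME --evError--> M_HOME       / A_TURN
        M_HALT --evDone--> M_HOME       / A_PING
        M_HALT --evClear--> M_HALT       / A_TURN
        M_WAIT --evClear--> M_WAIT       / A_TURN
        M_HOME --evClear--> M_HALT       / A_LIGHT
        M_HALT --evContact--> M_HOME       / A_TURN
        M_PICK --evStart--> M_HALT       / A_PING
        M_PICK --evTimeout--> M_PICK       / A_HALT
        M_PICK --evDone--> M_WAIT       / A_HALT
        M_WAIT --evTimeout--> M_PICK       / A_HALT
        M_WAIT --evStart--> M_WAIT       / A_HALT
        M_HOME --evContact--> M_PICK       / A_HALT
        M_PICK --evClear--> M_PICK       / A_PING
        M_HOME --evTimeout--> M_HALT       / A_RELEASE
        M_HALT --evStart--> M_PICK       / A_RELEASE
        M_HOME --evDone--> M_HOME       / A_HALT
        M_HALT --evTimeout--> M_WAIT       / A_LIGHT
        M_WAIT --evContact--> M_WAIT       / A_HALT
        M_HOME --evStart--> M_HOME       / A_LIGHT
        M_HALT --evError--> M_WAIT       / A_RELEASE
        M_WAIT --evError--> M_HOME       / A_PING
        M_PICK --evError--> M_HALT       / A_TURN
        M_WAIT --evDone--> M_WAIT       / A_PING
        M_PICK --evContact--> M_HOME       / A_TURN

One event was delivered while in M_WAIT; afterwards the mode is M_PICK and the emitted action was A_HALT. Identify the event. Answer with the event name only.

try evDone: (M_WAIT, evDone) → (M_WAIT, A_PING)
try evStart: (M_WAIT, evStart) → (M_WAIT, A_HALT)
try evError: (M_WAIT, evError) → (M_HOME, A_PING)
try evClear: (M_WAIT, evClear) → (M_WAIT, A_TURN)
try evContact: (M_WAIT, evContact) → (M_WAIT, A_HALT)
try evTimeout: (M_WAIT, evTimeout) → (M_PICK, A_HALT)  ← matches

evTimeout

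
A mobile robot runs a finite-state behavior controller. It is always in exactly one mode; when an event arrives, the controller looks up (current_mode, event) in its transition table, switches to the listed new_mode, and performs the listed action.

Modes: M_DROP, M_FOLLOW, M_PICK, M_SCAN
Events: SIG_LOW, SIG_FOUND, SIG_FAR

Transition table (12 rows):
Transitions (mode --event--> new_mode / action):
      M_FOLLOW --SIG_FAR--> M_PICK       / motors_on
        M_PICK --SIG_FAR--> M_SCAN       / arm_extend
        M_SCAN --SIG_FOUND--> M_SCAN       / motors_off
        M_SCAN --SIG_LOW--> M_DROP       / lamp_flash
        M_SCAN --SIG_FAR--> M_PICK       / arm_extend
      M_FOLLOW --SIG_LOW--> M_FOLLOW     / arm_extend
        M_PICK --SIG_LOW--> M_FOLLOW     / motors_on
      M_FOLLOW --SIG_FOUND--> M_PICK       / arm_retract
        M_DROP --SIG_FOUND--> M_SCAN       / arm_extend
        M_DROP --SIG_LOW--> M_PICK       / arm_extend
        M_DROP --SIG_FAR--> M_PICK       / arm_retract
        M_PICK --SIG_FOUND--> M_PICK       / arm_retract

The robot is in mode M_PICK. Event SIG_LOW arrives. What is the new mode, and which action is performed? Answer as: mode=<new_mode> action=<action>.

current mode = M_PICK; filter table to that mode:
  (M_PICK, SIG_FAR) → (M_SCAN, arm_extend)
  (M_PICK, SIG_LOW) → (M_FOLLOW, motors_on)  ← event matches
  (M_PICK, SIG_FOUND) → (M_PICK, arm_retract)
event = SIG_LOW selects (M_FOLLOW, motors_on)

mode=M_FOLLOW action=motors_on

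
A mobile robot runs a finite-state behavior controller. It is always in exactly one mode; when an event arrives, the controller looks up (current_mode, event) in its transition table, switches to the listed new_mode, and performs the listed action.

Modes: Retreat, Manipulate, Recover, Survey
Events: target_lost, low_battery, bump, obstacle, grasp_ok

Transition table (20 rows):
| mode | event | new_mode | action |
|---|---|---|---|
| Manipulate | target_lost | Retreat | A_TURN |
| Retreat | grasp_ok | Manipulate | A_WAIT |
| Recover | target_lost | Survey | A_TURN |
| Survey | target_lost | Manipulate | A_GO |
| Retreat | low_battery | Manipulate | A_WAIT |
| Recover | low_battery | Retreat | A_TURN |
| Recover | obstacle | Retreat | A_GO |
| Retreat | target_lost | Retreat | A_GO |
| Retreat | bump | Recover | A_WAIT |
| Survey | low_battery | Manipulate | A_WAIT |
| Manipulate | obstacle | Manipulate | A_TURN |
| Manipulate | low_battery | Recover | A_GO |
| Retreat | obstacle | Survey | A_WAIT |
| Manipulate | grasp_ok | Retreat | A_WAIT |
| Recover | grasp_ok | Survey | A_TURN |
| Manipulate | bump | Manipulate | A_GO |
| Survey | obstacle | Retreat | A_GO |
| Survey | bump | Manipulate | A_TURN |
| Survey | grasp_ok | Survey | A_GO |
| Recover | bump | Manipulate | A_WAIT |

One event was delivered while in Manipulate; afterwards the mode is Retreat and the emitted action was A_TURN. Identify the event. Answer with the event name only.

target_lost

try target_lost: (Manipulate, target_lost) → (Retreat, A_TURN)  ← matches
try low_battery: (Manipulate, low_battery) → (Recover, A_GO)
try bump: (Manipulate, bump) → (Manipulate, A_GO)
try obstacle: (Manipulate, obstacle) → (Manipulate, A_TURN)
try grasp_ok: (Manipulate, grasp_ok) → (Retreat, A_WAIT)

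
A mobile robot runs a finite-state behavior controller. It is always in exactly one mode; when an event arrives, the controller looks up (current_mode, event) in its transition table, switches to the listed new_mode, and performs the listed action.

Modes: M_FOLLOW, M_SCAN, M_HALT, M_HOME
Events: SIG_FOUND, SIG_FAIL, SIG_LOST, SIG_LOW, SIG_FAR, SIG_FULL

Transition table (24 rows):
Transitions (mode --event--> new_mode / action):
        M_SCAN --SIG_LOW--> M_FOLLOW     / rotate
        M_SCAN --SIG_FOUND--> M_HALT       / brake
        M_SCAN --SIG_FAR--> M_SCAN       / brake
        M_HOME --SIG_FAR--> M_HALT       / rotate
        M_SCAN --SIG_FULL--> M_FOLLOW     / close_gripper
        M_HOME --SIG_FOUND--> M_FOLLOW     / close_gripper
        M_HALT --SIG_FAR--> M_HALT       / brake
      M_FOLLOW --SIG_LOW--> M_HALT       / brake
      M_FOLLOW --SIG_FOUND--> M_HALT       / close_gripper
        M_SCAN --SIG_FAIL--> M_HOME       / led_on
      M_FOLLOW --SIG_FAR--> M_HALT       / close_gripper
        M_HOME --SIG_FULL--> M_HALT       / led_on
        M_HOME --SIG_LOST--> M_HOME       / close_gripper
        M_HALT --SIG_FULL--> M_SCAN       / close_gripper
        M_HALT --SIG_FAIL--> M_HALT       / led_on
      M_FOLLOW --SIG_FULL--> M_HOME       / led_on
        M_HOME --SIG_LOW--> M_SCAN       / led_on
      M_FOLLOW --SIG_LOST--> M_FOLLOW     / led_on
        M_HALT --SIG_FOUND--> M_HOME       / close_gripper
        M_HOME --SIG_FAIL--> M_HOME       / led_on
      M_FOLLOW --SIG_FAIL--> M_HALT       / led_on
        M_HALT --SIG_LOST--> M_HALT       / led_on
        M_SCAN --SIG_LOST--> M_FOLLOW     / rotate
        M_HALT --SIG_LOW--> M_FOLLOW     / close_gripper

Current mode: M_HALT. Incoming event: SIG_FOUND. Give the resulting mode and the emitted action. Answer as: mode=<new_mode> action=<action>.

mode=M_HOME action=close_gripper

current mode = M_HALT; filter table to that mode:
  (M_HALT, SIG_FAR) → (M_HALT, brake)
  (M_HALT, SIG_FULL) → (M_SCAN, close_gripper)
  (M_HALT, SIG_FAIL) → (M_HALT, led_on)
  (M_HALT, SIG_FOUND) → (M_HOME, close_gripper)  ← event matches
  (M_HALT, SIG_LOST) → (M_HALT, led_on)
  (M_HALT, SIG_LOW) → (M_FOLLOW, close_gripper)
event = SIG_FOUND selects (M_HOME, close_gripper)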